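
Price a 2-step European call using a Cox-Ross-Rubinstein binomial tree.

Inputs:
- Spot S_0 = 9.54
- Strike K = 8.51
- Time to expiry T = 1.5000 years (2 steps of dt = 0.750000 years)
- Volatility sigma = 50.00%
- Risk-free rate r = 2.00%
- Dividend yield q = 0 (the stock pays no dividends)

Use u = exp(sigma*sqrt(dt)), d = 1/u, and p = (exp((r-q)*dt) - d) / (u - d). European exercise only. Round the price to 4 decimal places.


Answer: Price = V(0,0) = 2.7991

Derivation:
dt = T/N = 0.750000
u = exp(sigma*sqrt(dt)) = 1.541896; d = 1/u = 0.648552
p = (exp((r-q)*dt) - d) / (u - d) = 0.410325
Discount per step: exp(-r*dt) = 0.985112
Stock lattice S(k, i) with i counting down-moves:
  k=0: S(0,0) = 9.5400
  k=1: S(1,0) = 14.7097; S(1,1) = 6.1872
  k=2: S(2,0) = 22.6808; S(2,1) = 9.5400; S(2,2) = 4.0127
Terminal payoffs V(N, i) = max(S_T - K, 0):
  V(2,0) = 14.170803; V(2,1) = 1.030000; V(2,2) = 0.000000
Backward induction: V(k, i) = exp(-r*dt) * [p * V(k+1, i) + (1-p) * V(k+1, i+1)].
  V(1,0) = exp(-r*dt) * [p*14.170803 + (1-p)*1.030000] = 6.326383
  V(1,1) = exp(-r*dt) * [p*1.030000 + (1-p)*0.000000] = 0.416342
  V(0,0) = exp(-r*dt) * [p*6.326383 + (1-p)*0.416342] = 2.799075


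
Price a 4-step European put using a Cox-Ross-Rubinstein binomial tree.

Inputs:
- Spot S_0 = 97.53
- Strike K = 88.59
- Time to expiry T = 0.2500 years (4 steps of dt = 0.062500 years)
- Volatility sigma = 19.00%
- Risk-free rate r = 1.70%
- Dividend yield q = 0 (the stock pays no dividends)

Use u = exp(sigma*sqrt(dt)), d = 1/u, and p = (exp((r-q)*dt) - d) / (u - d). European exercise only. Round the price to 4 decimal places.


dt = T/N = 0.062500
u = exp(sigma*sqrt(dt)) = 1.048646; d = 1/u = 0.953610
p = (exp((r-q)*dt) - d) / (u - d) = 0.499313
Discount per step: exp(-r*dt) = 0.998938
Stock lattice S(k, i) with i counting down-moves:
  k=0: S(0,0) = 97.5300
  k=1: S(1,0) = 102.2745; S(1,1) = 93.0056
  k=2: S(2,0) = 107.2497; S(2,1) = 97.5300; S(2,2) = 88.6911
  k=3: S(3,0) = 112.4670; S(3,1) = 102.2745; S(3,2) = 93.0056; S(3,3) = 84.5768
  k=4: S(4,0) = 117.9381; S(4,1) = 107.2497; S(4,2) = 97.5300; S(4,3) = 88.6911; S(4,4) = 80.6533
Terminal payoffs V(N, i) = max(K - S_T, 0):
  V(4,0) = 0.000000; V(4,1) = 0.000000; V(4,2) = 0.000000; V(4,3) = 0.000000; V(4,4) = 7.936676
Backward induction: V(k, i) = exp(-r*dt) * [p * V(k+1, i) + (1-p) * V(k+1, i+1)].
  V(3,0) = exp(-r*dt) * [p*0.000000 + (1-p)*0.000000] = 0.000000
  V(3,1) = exp(-r*dt) * [p*0.000000 + (1-p)*0.000000] = 0.000000
  V(3,2) = exp(-r*dt) * [p*0.000000 + (1-p)*0.000000] = 0.000000
  V(3,3) = exp(-r*dt) * [p*0.000000 + (1-p)*7.936676] = 3.969569
  V(2,0) = exp(-r*dt) * [p*0.000000 + (1-p)*0.000000] = 0.000000
  V(2,1) = exp(-r*dt) * [p*0.000000 + (1-p)*0.000000] = 0.000000
  V(2,2) = exp(-r*dt) * [p*0.000000 + (1-p)*3.969569] = 1.985400
  V(1,0) = exp(-r*dt) * [p*0.000000 + (1-p)*0.000000] = 0.000000
  V(1,1) = exp(-r*dt) * [p*0.000000 + (1-p)*1.985400] = 0.993008
  V(0,0) = exp(-r*dt) * [p*0.000000 + (1-p)*0.993008] = 0.496658

Answer: Price = V(0,0) = 0.4967


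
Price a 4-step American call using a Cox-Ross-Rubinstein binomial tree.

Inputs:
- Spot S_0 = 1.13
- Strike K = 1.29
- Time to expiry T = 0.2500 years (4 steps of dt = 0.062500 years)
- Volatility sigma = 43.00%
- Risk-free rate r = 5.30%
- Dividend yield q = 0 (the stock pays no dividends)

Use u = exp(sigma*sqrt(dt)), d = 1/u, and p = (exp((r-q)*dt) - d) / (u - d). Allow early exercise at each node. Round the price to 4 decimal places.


dt = T/N = 0.062500
u = exp(sigma*sqrt(dt)) = 1.113491; d = 1/u = 0.898077
p = (exp((r-q)*dt) - d) / (u - d) = 0.488554
Discount per step: exp(-r*dt) = 0.996693
Stock lattice S(k, i) with i counting down-moves:
  k=0: S(0,0) = 1.1300
  k=1: S(1,0) = 1.2582; S(1,1) = 1.0148
  k=2: S(2,0) = 1.4010; S(2,1) = 1.1300; S(2,2) = 0.9114
  k=3: S(3,0) = 1.5600; S(3,1) = 1.2582; S(3,2) = 1.0148; S(3,3) = 0.8185
  k=4: S(4,0) = 1.7371; S(4,1) = 1.4010; S(4,2) = 1.1300; S(4,3) = 0.9114; S(4,4) = 0.7351
Terminal payoffs V(N, i) = max(S_T - K, 0):
  V(4,0) = 0.447101; V(4,1) = 0.111044; V(4,2) = 0.000000; V(4,3) = 0.000000; V(4,4) = 0.000000
Backward induction: V(k, i) = exp(-r*dt) * [p * V(k+1, i) + (1-p) * V(k+1, i+1)]; then take max(V_cont, immediate exercise) for American.
  V(3,0) = exp(-r*dt) * [p*0.447101 + (1-p)*0.111044] = 0.274316; exercise = 0.270050; V(3,0) = max -> 0.274316
  V(3,1) = exp(-r*dt) * [p*0.111044 + (1-p)*0.000000] = 0.054072; exercise = 0.000000; V(3,1) = max -> 0.054072
  V(3,2) = exp(-r*dt) * [p*0.000000 + (1-p)*0.000000] = 0.000000; exercise = 0.000000; V(3,2) = max -> 0.000000
  V(3,3) = exp(-r*dt) * [p*0.000000 + (1-p)*0.000000] = 0.000000; exercise = 0.000000; V(3,3) = max -> 0.000000
  V(2,0) = exp(-r*dt) * [p*0.274316 + (1-p)*0.054072] = 0.161138; exercise = 0.111044; V(2,0) = max -> 0.161138
  V(2,1) = exp(-r*dt) * [p*0.054072 + (1-p)*0.000000] = 0.026329; exercise = 0.000000; V(2,1) = max -> 0.026329
  V(2,2) = exp(-r*dt) * [p*0.000000 + (1-p)*0.000000] = 0.000000; exercise = 0.000000; V(2,2) = max -> 0.000000
  V(1,0) = exp(-r*dt) * [p*0.161138 + (1-p)*0.026329] = 0.091886; exercise = 0.000000; V(1,0) = max -> 0.091886
  V(1,1) = exp(-r*dt) * [p*0.026329 + (1-p)*0.000000] = 0.012821; exercise = 0.000000; V(1,1) = max -> 0.012821
  V(0,0) = exp(-r*dt) * [p*0.091886 + (1-p)*0.012821] = 0.051278; exercise = 0.000000; V(0,0) = max -> 0.051278

Answer: Price = V(0,0) = 0.0513


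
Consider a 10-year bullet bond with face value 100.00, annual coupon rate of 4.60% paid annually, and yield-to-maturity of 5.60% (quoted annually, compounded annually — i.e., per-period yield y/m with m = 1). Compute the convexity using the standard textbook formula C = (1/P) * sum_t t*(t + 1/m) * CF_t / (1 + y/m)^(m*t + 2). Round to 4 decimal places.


Coupon per period c = face * coupon_rate / m = 4.600000
Periods per year m = 1; per-period yield y/m = 0.056000
Number of cashflows N = 10
Cashflows (t years, CF_t, discount factor 1/(1+y/m)^(m*t), PV):
  t = 1.0000: CF_t = 4.600000, DF = 0.946970, PV = 4.356061
  t = 2.0000: CF_t = 4.600000, DF = 0.896752, PV = 4.125057
  t = 3.0000: CF_t = 4.600000, DF = 0.849197, PV = 3.906304
  t = 4.0000: CF_t = 4.600000, DF = 0.804163, PV = 3.699152
  t = 5.0000: CF_t = 4.600000, DF = 0.761518, PV = 3.502985
  t = 6.0000: CF_t = 4.600000, DF = 0.721135, PV = 3.317220
  t = 7.0000: CF_t = 4.600000, DF = 0.682893, PV = 3.141307
  t = 8.0000: CF_t = 4.600000, DF = 0.646679, PV = 2.974723
  t = 9.0000: CF_t = 4.600000, DF = 0.612385, PV = 2.816972
  t = 10.0000: CF_t = 104.600000, DF = 0.579910, PV = 60.658617
Price P = sum_t PV_t = 92.498398
Convexity numerator sum_t t*(t + 1/m) * CF_t / (1+y/m)^(m*t + 2):
  t = 1.0000: term = 7.812609
  t = 2.0000: term = 22.194911
  t = 3.0000: term = 42.035816
  t = 4.0000: term = 66.344407
  t = 5.0000: term = 94.239215
  t = 6.0000: term = 124.938353
  t = 7.0000: term = 157.750446
  t = 8.0000: term = 192.066289
  t = 9.0000: term = 227.351195
  t = 10.0000: term = 5983.528326
Convexity = (1/P) * sum = 6918.261567 / 92.498398 = 74.793312

Answer: Convexity = 74.7933


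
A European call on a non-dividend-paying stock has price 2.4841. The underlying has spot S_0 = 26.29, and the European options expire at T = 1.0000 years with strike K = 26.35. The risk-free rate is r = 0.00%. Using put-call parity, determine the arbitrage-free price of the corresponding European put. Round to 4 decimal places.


Answer: Put price = 2.5441

Derivation:
Put-call parity: C - P = S_0 * exp(-qT) - K * exp(-rT).
S_0 * exp(-qT) = 26.2900 * 1.00000000 = 26.29000000
K * exp(-rT) = 26.3500 * 1.00000000 = 26.35000000
P = C - S*exp(-qT) + K*exp(-rT)
P = 2.4841 - 26.29000000 + 26.35000000 = 2.5441


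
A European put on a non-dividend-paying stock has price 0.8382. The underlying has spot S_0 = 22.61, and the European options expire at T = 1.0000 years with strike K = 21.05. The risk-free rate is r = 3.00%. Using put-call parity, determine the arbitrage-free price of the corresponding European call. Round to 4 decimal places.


Put-call parity: C - P = S_0 * exp(-qT) - K * exp(-rT).
S_0 * exp(-qT) = 22.6100 * 1.00000000 = 22.61000000
K * exp(-rT) = 21.0500 * 0.97044553 = 20.42787848
C = P + S*exp(-qT) - K*exp(-rT)
C = 0.8382 + 22.61000000 - 20.42787848 = 3.0203

Answer: Call price = 3.0203


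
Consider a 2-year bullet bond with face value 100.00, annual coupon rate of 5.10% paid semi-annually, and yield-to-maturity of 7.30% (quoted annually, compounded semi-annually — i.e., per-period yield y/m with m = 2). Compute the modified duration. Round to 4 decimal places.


Coupon per period c = face * coupon_rate / m = 2.550000
Periods per year m = 2; per-period yield y/m = 0.036500
Number of cashflows N = 4
Cashflows (t years, CF_t, discount factor 1/(1+y/m)^(m*t), PV):
  t = 0.5000: CF_t = 2.550000, DF = 0.964785, PV = 2.460203
  t = 1.0000: CF_t = 2.550000, DF = 0.930811, PV = 2.373567
  t = 1.5000: CF_t = 2.550000, DF = 0.898033, PV = 2.289983
  t = 2.0000: CF_t = 102.550000, DF = 0.866409, PV = 88.850206
Price P = sum_t PV_t = 95.973959
First compute Macaulay numerator sum_t t * PV_t:
  t * PV_t at t = 0.5000: 1.230101
  t * PV_t at t = 1.0000: 2.373567
  t * PV_t at t = 1.5000: 3.434975
  t * PV_t at t = 2.0000: 177.700412
Macaulay duration D = 184.739055 / 95.973959 = 1.924887
Modified duration = D / (1 + y/m) = 1.924887 / (1 + 0.036500) = 1.857103

Answer: Modified duration = 1.8571


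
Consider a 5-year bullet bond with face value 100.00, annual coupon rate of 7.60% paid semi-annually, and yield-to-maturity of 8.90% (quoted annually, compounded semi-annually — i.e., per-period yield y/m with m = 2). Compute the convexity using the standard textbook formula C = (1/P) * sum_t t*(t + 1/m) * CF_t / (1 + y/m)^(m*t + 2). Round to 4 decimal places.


Coupon per period c = face * coupon_rate / m = 3.800000
Periods per year m = 2; per-period yield y/m = 0.044500
Number of cashflows N = 10
Cashflows (t years, CF_t, discount factor 1/(1+y/m)^(m*t), PV):
  t = 0.5000: CF_t = 3.800000, DF = 0.957396, PV = 3.638104
  t = 1.0000: CF_t = 3.800000, DF = 0.916607, PV = 3.483106
  t = 1.5000: CF_t = 3.800000, DF = 0.877556, PV = 3.334711
  t = 2.0000: CF_t = 3.800000, DF = 0.840168, PV = 3.192639
  t = 2.5000: CF_t = 3.800000, DF = 0.804374, PV = 3.056619
  t = 3.0000: CF_t = 3.800000, DF = 0.770104, PV = 2.926395
  t = 3.5000: CF_t = 3.800000, DF = 0.737294, PV = 2.801718
  t = 4.0000: CF_t = 3.800000, DF = 0.705883, PV = 2.682354
  t = 4.5000: CF_t = 3.800000, DF = 0.675809, PV = 2.568074
  t = 5.0000: CF_t = 103.800000, DF = 0.647017, PV = 67.160344
Price P = sum_t PV_t = 94.844066
Convexity numerator sum_t t*(t + 1/m) * CF_t / (1+y/m)^(m*t + 2):
  t = 0.5000: term = 1.667356
  t = 1.0000: term = 4.788959
  t = 1.5000: term = 9.169858
  t = 2.0000: term = 14.631974
  t = 2.5000: term = 21.012888
  t = 3.0000: term = 28.164714
  t = 3.5000: term = 35.953041
  t = 4.0000: term = 44.255949
  t = 4.5000: term = 52.963079
  t = 5.0000: term = 1692.889906
Convexity = (1/P) * sum = 1905.497725 / 94.844066 = 20.090848

Answer: Convexity = 20.0908


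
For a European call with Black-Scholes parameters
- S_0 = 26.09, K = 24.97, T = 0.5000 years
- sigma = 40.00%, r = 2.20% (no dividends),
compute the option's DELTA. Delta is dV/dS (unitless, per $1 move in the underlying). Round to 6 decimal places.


d1 = 0.3354408322; d2 = 0.0525981197
phi(d1) = 0.3771173717; exp(-qT) = 1.0000000000; exp(-rT) = 0.9890602788
N(d1) = 0.6313537147
Delta = exp(-qT) * N(d1) = 1.0000000000 * 0.6313537147 = 0.631354

Answer: Delta = 0.631354


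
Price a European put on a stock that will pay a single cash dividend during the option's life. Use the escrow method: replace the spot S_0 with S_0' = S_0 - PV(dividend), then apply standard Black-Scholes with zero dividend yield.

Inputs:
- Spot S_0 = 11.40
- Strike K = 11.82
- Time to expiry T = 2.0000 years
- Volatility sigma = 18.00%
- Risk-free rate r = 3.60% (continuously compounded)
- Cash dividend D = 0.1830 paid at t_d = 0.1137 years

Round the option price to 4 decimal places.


PV(D) = D * exp(-r * t_d) = 0.1830 * 0.99591517 = 0.18225248
S_0' = S_0 - PV(D) = 11.4000 - 0.18225248 = 11.21774752
d1 = (ln(S_0'/K) + (r + sigma^2/2)*T) / (sigma*sqrt(T)) = 0.20468429
d2 = d1 - sigma*sqrt(T) = -0.04987416
exp(-rT) = 0.93053090
N(-d1) = 0.41890940; N(-d2) = 0.51988866
P = K * exp(-rT) * N(-d2) - S_0' * N(-d1) = 11.8200 * 0.93053090 * 0.51988866 - 11.21774752 * 0.41890940 = 1.0190

Answer: Price = 1.0190


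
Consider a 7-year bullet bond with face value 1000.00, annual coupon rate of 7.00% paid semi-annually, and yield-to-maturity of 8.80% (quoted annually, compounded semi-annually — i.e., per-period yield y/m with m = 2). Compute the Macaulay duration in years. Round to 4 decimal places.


Answer: Macaulay duration = 5.5721 years

Derivation:
Coupon per period c = face * coupon_rate / m = 35.000000
Periods per year m = 2; per-period yield y/m = 0.044000
Number of cashflows N = 14
Cashflows (t years, CF_t, discount factor 1/(1+y/m)^(m*t), PV):
  t = 0.5000: CF_t = 35.000000, DF = 0.957854, PV = 33.524904
  t = 1.0000: CF_t = 35.000000, DF = 0.917485, PV = 32.111977
  t = 1.5000: CF_t = 35.000000, DF = 0.878817, PV = 30.758599
  t = 2.0000: CF_t = 35.000000, DF = 0.841779, PV = 29.462259
  t = 2.5000: CF_t = 35.000000, DF = 0.806302, PV = 28.220555
  t = 3.0000: CF_t = 35.000000, DF = 0.772320, PV = 27.031183
  t = 3.5000: CF_t = 35.000000, DF = 0.739770, PV = 25.891938
  t = 4.0000: CF_t = 35.000000, DF = 0.708592, PV = 24.800707
  t = 4.5000: CF_t = 35.000000, DF = 0.678728, PV = 23.755466
  t = 5.0000: CF_t = 35.000000, DF = 0.650122, PV = 22.754278
  t = 5.5000: CF_t = 35.000000, DF = 0.622722, PV = 21.795285
  t = 6.0000: CF_t = 35.000000, DF = 0.596477, PV = 20.876710
  t = 6.5000: CF_t = 35.000000, DF = 0.571339, PV = 19.996849
  t = 7.0000: CF_t = 1035.000000, DF = 0.547259, PV = 566.413203
Price P = sum_t PV_t = 907.393914
Macaulay numerator sum_t t * PV_t:
  t * PV_t at t = 0.5000: 16.762452
  t * PV_t at t = 1.0000: 32.111977
  t * PV_t at t = 1.5000: 46.137898
  t * PV_t at t = 2.0000: 58.924519
  t * PV_t at t = 2.5000: 70.551388
  t * PV_t at t = 3.0000: 81.093549
  t * PV_t at t = 3.5000: 90.621782
  t * PV_t at t = 4.0000: 99.202827
  t * PV_t at t = 4.5000: 106.899598
  t * PV_t at t = 5.0000: 113.771389
  t * PV_t at t = 5.5000: 119.874069
  t * PV_t at t = 6.0000: 125.260261
  t * PV_t at t = 6.5000: 129.979517
  t * PV_t at t = 7.0000: 3964.892424
Macaulay duration D = (sum_t t * PV_t) / P = 5056.083649 / 907.393914 = 5.572093


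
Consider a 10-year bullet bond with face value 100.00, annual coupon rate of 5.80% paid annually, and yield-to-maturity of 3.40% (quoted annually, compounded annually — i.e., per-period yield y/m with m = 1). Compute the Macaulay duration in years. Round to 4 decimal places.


Coupon per period c = face * coupon_rate / m = 5.800000
Periods per year m = 1; per-period yield y/m = 0.034000
Number of cashflows N = 10
Cashflows (t years, CF_t, discount factor 1/(1+y/m)^(m*t), PV):
  t = 1.0000: CF_t = 5.800000, DF = 0.967118, PV = 5.609284
  t = 2.0000: CF_t = 5.800000, DF = 0.935317, PV = 5.424840
  t = 3.0000: CF_t = 5.800000, DF = 0.904562, PV = 5.246460
  t = 4.0000: CF_t = 5.800000, DF = 0.874818, PV = 5.073946
  t = 5.0000: CF_t = 5.800000, DF = 0.846052, PV = 4.907104
  t = 6.0000: CF_t = 5.800000, DF = 0.818233, PV = 4.745749
  t = 7.0000: CF_t = 5.800000, DF = 0.791327, PV = 4.589699
  t = 8.0000: CF_t = 5.800000, DF = 0.765307, PV = 4.438781
  t = 9.0000: CF_t = 5.800000, DF = 0.740142, PV = 4.292825
  t = 10.0000: CF_t = 105.800000, DF = 0.715805, PV = 75.732149
Price P = sum_t PV_t = 120.060837
Macaulay numerator sum_t t * PV_t:
  t * PV_t at t = 1.0000: 5.609284
  t * PV_t at t = 2.0000: 10.849680
  t * PV_t at t = 3.0000: 15.739380
  t * PV_t at t = 4.0000: 20.295784
  t * PV_t at t = 5.0000: 24.535522
  t * PV_t at t = 6.0000: 28.474494
  t * PV_t at t = 7.0000: 32.127894
  t * PV_t at t = 8.0000: 35.510245
  t * PV_t at t = 9.0000: 38.635421
  t * PV_t at t = 10.0000: 757.321489
Macaulay duration D = (sum_t t * PV_t) / P = 969.099194 / 120.060837 = 8.071734

Answer: Macaulay duration = 8.0717 years


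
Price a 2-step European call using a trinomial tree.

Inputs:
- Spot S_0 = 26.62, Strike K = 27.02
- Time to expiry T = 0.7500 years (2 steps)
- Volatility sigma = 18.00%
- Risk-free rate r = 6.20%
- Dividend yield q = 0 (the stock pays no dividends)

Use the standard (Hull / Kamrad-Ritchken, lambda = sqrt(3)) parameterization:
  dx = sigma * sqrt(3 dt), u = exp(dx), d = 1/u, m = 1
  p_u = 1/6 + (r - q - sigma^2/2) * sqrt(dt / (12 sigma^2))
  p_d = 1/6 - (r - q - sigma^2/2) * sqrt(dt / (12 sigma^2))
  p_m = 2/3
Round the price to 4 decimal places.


Answer: Price = V(0,0) = 1.9128

Derivation:
dt = T/N = 0.375000; dx = sigma*sqrt(3*dt) = 0.190919
u = exp(dx) = 1.210361; d = 1/u = 0.826200
p_u = 0.211647, p_m = 0.666667, p_d = 0.121687
Discount per step: exp(-r*dt) = 0.977018
Stock lattice S(k, j) with j the centered position index:
  k=0: S(0,+0) = 26.6200
  k=1: S(1,-1) = 21.9934; S(1,+0) = 26.6200; S(1,+1) = 32.2198
  k=2: S(2,-2) = 18.1710; S(2,-1) = 21.9934; S(2,+0) = 26.6200; S(2,+1) = 32.2198; S(2,+2) = 38.9976
Terminal payoffs V(N, j) = max(S_T - K, 0):
  V(2,-2) = 0.000000; V(2,-1) = 0.000000; V(2,+0) = 0.000000; V(2,+1) = 5.199815; V(2,+2) = 11.977614
Backward induction: V(k, j) = exp(-r*dt) * [p_u * V(k+1, j+1) + p_m * V(k+1, j) + p_d * V(k+1, j-1)]
  V(1,-1) = exp(-r*dt) * [p_u*0.000000 + p_m*0.000000 + p_d*0.000000] = 0.000000
  V(1,+0) = exp(-r*dt) * [p_u*5.199815 + p_m*0.000000 + p_d*0.000000] = 1.075231
  V(1,+1) = exp(-r*dt) * [p_u*11.977614 + p_m*5.199815 + p_d*0.000000] = 5.863637
  V(0,+0) = exp(-r*dt) * [p_u*5.863637 + p_m*1.075231 + p_d*0.000000] = 1.912844


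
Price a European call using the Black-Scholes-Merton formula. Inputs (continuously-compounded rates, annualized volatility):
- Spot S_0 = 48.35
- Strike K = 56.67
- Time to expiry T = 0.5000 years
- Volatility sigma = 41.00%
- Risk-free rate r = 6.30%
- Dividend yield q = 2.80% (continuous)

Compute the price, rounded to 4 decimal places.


Answer: Price = 2.9768

Derivation:
d1 = (ln(S/K) + (r - q + 0.5*sigma^2) * T) / (sigma * sqrt(T)) = -0.34235609
d2 = d1 - sigma * sqrt(T) = -0.63226987
exp(-rT) = 0.96899096; exp(-qT) = 0.98609754
C = S_0 * exp(-qT) * N(d1) - K * exp(-rT) * N(d2)
N(d1) = 0.36604146; N(d2) = 0.26360527
C = 48.3500 * 0.98609754 * 0.36604146 - 56.6700 * 0.96899096 * 0.26360527 = 2.9768


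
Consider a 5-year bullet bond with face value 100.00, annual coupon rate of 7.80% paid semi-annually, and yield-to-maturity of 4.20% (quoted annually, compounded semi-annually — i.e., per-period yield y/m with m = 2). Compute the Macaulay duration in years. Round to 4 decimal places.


Answer: Macaulay duration = 4.2988 years

Derivation:
Coupon per period c = face * coupon_rate / m = 3.900000
Periods per year m = 2; per-period yield y/m = 0.021000
Number of cashflows N = 10
Cashflows (t years, CF_t, discount factor 1/(1+y/m)^(m*t), PV):
  t = 0.5000: CF_t = 3.900000, DF = 0.979432, PV = 3.819785
  t = 1.0000: CF_t = 3.900000, DF = 0.959287, PV = 3.741219
  t = 1.5000: CF_t = 3.900000, DF = 0.939556, PV = 3.664269
  t = 2.0000: CF_t = 3.900000, DF = 0.920231, PV = 3.588902
  t = 2.5000: CF_t = 3.900000, DF = 0.901304, PV = 3.515086
  t = 3.0000: CF_t = 3.900000, DF = 0.882766, PV = 3.442787
  t = 3.5000: CF_t = 3.900000, DF = 0.864609, PV = 3.371976
  t = 4.0000: CF_t = 3.900000, DF = 0.846826, PV = 3.302620
  t = 4.5000: CF_t = 3.900000, DF = 0.829408, PV = 3.234692
  t = 5.0000: CF_t = 103.900000, DF = 0.812349, PV = 84.403047
Price P = sum_t PV_t = 116.084383
Macaulay numerator sum_t t * PV_t:
  t * PV_t at t = 0.5000: 1.909892
  t * PV_t at t = 1.0000: 3.741219
  t * PV_t at t = 1.5000: 5.496404
  t * PV_t at t = 2.0000: 7.177805
  t * PV_t at t = 2.5000: 8.787714
  t * PV_t at t = 3.0000: 10.328361
  t * PV_t at t = 3.5000: 11.801914
  t * PV_t at t = 4.0000: 13.210482
  t * PV_t at t = 4.5000: 14.556114
  t * PV_t at t = 5.0000: 422.015236
Macaulay duration D = (sum_t t * PV_t) / P = 499.025141 / 116.084383 = 4.298814


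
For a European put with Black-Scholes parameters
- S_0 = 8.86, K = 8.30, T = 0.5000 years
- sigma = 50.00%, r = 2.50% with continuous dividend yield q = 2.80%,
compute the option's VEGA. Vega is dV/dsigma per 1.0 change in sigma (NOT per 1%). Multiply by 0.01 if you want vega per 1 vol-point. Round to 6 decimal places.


Answer: Vega = 2.312286

Derivation:
d1 = 0.3572055966; d2 = 0.0036522060
phi(d1) = 0.3742854818; exp(-qT) = 0.9860975443; exp(-rT) = 0.9875778005
Vega = S * exp(-qT) * phi(d1) * sqrt(T) = 8.8600 * 0.9860975443 * 0.3742854818 * 0.7071067812 = 2.312286


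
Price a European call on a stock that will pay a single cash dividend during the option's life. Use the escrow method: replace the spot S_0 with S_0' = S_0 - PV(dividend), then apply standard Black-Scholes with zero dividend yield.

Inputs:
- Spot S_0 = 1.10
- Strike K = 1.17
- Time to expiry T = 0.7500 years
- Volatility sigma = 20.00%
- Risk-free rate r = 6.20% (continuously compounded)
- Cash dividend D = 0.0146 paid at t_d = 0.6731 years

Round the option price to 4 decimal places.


Answer: Price = 0.0616

Derivation:
PV(D) = D * exp(-r * t_d) = 0.0146 * 0.95912660 = 0.01400325
S_0' = S_0 - PV(D) = 1.1000 - 0.01400325 = 1.08599675
d1 = (ln(S_0'/K) + (r + sigma^2/2)*T) / (sigma*sqrt(T)) = -0.07508740
d2 = d1 - sigma*sqrt(T) = -0.24829248
exp(-rT) = 0.95456456
N(d1) = 0.47007259; N(d2) = 0.40195406
C = S_0' * N(d1) - K * exp(-rT) * N(d2) = 1.08599675 * 0.47007259 - 1.1700 * 0.95456456 * 0.40195406 = 0.0616


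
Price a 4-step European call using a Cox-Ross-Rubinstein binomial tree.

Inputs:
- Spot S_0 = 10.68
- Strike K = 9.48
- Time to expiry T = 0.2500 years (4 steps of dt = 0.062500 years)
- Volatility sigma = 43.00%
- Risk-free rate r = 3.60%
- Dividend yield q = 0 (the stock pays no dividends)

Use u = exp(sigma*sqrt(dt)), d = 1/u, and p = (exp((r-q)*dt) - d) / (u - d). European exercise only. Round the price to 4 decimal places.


dt = T/N = 0.062500
u = exp(sigma*sqrt(dt)) = 1.113491; d = 1/u = 0.898077
p = (exp((r-q)*dt) - d) / (u - d) = 0.483608
Discount per step: exp(-r*dt) = 0.997753
Stock lattice S(k, i) with i counting down-moves:
  k=0: S(0,0) = 10.6800
  k=1: S(1,0) = 11.8921; S(1,1) = 9.5915
  k=2: S(2,0) = 13.2417; S(2,1) = 10.6800; S(2,2) = 8.6139
  k=3: S(3,0) = 14.7445; S(3,1) = 11.8921; S(3,2) = 9.5915; S(3,3) = 7.7359
  k=4: S(4,0) = 16.4179; S(4,1) = 13.2417; S(4,2) = 10.6800; S(4,3) = 8.6139; S(4,4) = 6.9474
Terminal payoffs V(N, i) = max(S_T - K, 0):
  V(4,0) = 6.937910; V(4,1) = 3.761725; V(4,2) = 1.200000; V(4,3) = 0.000000; V(4,4) = 0.000000
Backward induction: V(k, i) = exp(-r*dt) * [p * V(k+1, i) + (1-p) * V(k+1, i+1)].
  V(3,0) = exp(-r*dt) * [p*6.937910 + (1-p)*3.761725] = 5.285846
  V(3,1) = exp(-r*dt) * [p*3.761725 + (1-p)*1.200000] = 2.433388
  V(3,2) = exp(-r*dt) * [p*1.200000 + (1-p)*0.000000] = 0.579025
  V(3,3) = exp(-r*dt) * [p*0.000000 + (1-p)*0.000000] = 0.000000
  V(2,0) = exp(-r*dt) * [p*5.285846 + (1-p)*2.433388] = 3.804289
  V(2,1) = exp(-r*dt) * [p*2.433388 + (1-p)*0.579025] = 1.472492
  V(2,2) = exp(-r*dt) * [p*0.579025 + (1-p)*0.000000] = 0.279391
  V(1,0) = exp(-r*dt) * [p*3.804289 + (1-p)*1.472492] = 2.594323
  V(1,1) = exp(-r*dt) * [p*1.472492 + (1-p)*0.279391] = 0.854459
  V(0,0) = exp(-r*dt) * [p*2.594323 + (1-p)*0.854459] = 1.692059

Answer: Price = V(0,0) = 1.6921


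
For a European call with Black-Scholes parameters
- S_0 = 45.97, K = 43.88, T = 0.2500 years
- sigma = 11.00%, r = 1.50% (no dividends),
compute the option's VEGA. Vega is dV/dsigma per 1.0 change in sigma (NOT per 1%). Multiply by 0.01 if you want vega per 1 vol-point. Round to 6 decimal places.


Answer: Vega = 5.885635

Derivation:
d1 = 0.9416886257; d2 = 0.8866886257
phi(d1) = 0.2560641533; exp(-qT) = 1.0000000000; exp(-rT) = 0.9962570225
Vega = S * exp(-qT) * phi(d1) * sqrt(T) = 45.9700 * 1.0000000000 * 0.2560641533 * 0.5000000000 = 5.885635


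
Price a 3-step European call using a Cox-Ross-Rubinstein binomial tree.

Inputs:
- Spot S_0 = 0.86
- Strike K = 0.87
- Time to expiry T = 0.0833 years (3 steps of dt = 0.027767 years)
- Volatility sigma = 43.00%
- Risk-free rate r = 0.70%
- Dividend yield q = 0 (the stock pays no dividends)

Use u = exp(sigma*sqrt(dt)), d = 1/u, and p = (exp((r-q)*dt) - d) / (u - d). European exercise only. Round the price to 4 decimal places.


dt = T/N = 0.027767
u = exp(sigma*sqrt(dt)) = 1.074282; d = 1/u = 0.930854
p = (exp((r-q)*dt) - d) / (u - d) = 0.483450
Discount per step: exp(-r*dt) = 0.999806
Stock lattice S(k, i) with i counting down-moves:
  k=0: S(0,0) = 0.8600
  k=1: S(1,0) = 0.9239; S(1,1) = 0.8005
  k=2: S(2,0) = 0.9925; S(2,1) = 0.8600; S(2,2) = 0.7452
  k=3: S(3,0) = 1.0662; S(3,1) = 0.9239; S(3,2) = 0.8005; S(3,3) = 0.6937
Terminal payoffs V(N, i) = max(S_T - K, 0):
  V(3,0) = 0.196235; V(3,1) = 0.053882; V(3,2) = 0.000000; V(3,3) = 0.000000
Backward induction: V(k, i) = exp(-r*dt) * [p * V(k+1, i) + (1-p) * V(k+1, i+1)].
  V(2,0) = exp(-r*dt) * [p*0.196235 + (1-p)*0.053882] = 0.122679
  V(2,1) = exp(-r*dt) * [p*0.053882 + (1-p)*0.000000] = 0.026044
  V(2,2) = exp(-r*dt) * [p*0.000000 + (1-p)*0.000000] = 0.000000
  V(1,0) = exp(-r*dt) * [p*0.122679 + (1-p)*0.026044] = 0.072748
  V(1,1) = exp(-r*dt) * [p*0.026044 + (1-p)*0.000000] = 0.012589
  V(0,0) = exp(-r*dt) * [p*0.072748 + (1-p)*0.012589] = 0.041665

Answer: Price = V(0,0) = 0.0417


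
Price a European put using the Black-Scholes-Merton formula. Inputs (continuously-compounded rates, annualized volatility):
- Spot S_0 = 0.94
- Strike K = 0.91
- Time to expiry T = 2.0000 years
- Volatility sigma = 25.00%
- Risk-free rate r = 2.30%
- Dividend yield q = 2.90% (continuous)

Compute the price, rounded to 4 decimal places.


Answer: Price = 0.1144

Derivation:
d1 = (ln(S/K) + (r - q + 0.5*sigma^2) * T) / (sigma * sqrt(T)) = 0.23457638
d2 = d1 - sigma * sqrt(T) = -0.11897701
exp(-rT) = 0.95504196; exp(-qT) = 0.94364995
P = K * exp(-rT) * N(-d2) - S_0 * exp(-qT) * N(-d1)
N(-d1) = 0.40726877; N(-d2) = 0.54735321
P = 0.9100 * 0.95504196 * 0.54735321 - 0.9400 * 0.94364995 * 0.40726877 = 0.1144


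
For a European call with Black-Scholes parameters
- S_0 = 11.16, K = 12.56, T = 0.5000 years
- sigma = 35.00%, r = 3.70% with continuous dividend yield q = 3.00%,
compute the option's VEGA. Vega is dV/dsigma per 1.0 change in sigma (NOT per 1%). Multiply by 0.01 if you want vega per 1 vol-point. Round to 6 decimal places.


Answer: Vega = 2.927494

Derivation:
d1 = -0.3396383538; d2 = -0.5871257272
phi(d1) = 0.3765834390; exp(-qT) = 0.9851119396; exp(-rT) = 0.9816700746
Vega = S * exp(-qT) * phi(d1) * sqrt(T) = 11.1600 * 0.9851119396 * 0.3765834390 * 0.7071067812 = 2.927494


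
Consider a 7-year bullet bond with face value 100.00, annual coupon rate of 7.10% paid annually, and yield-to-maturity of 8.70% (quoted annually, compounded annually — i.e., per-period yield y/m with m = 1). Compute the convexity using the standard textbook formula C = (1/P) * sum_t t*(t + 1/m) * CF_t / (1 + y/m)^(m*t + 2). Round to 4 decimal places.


Answer: Convexity = 35.7739

Derivation:
Coupon per period c = face * coupon_rate / m = 7.100000
Periods per year m = 1; per-period yield y/m = 0.087000
Number of cashflows N = 7
Cashflows (t years, CF_t, discount factor 1/(1+y/m)^(m*t), PV):
  t = 1.0000: CF_t = 7.100000, DF = 0.919963, PV = 6.531739
  t = 2.0000: CF_t = 7.100000, DF = 0.846332, PV = 6.008959
  t = 3.0000: CF_t = 7.100000, DF = 0.778595, PV = 5.528021
  t = 4.0000: CF_t = 7.100000, DF = 0.716278, PV = 5.085576
  t = 5.0000: CF_t = 7.100000, DF = 0.658950, PV = 4.678543
  t = 6.0000: CF_t = 7.100000, DF = 0.606209, PV = 4.304087
  t = 7.0000: CF_t = 107.100000, DF = 0.557690, PV = 59.728645
Price P = sum_t PV_t = 91.865571
Convexity numerator sum_t t*(t + 1/m) * CF_t / (1+y/m)^(m*t + 2):
  t = 1.0000: term = 11.056043
  t = 2.0000: term = 30.513458
  t = 3.0000: term = 56.142516
  t = 4.0000: term = 86.081749
  t = 5.0000: term = 118.788061
  t = 6.0000: term = 152.992903
  t = 7.0000: term = 2830.815736
Convexity = (1/P) * sum = 3286.390466 / 91.865571 = 35.773908


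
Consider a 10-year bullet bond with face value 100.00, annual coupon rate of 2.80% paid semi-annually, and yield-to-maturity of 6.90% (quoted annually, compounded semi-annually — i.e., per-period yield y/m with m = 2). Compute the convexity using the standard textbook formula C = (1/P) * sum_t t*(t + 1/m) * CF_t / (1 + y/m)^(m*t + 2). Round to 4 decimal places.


Coupon per period c = face * coupon_rate / m = 1.400000
Periods per year m = 2; per-period yield y/m = 0.034500
Number of cashflows N = 20
Cashflows (t years, CF_t, discount factor 1/(1+y/m)^(m*t), PV):
  t = 0.5000: CF_t = 1.400000, DF = 0.966651, PV = 1.353311
  t = 1.0000: CF_t = 1.400000, DF = 0.934413, PV = 1.308179
  t = 1.5000: CF_t = 1.400000, DF = 0.903251, PV = 1.264552
  t = 2.0000: CF_t = 1.400000, DF = 0.873128, PV = 1.222379
  t = 2.5000: CF_t = 1.400000, DF = 0.844010, PV = 1.181614
  t = 3.0000: CF_t = 1.400000, DF = 0.815863, PV = 1.142208
  t = 3.5000: CF_t = 1.400000, DF = 0.788654, PV = 1.104116
  t = 4.0000: CF_t = 1.400000, DF = 0.762353, PV = 1.067294
  t = 4.5000: CF_t = 1.400000, DF = 0.736929, PV = 1.031700
  t = 5.0000: CF_t = 1.400000, DF = 0.712353, PV = 0.997294
  t = 5.5000: CF_t = 1.400000, DF = 0.688596, PV = 0.964035
  t = 6.0000: CF_t = 1.400000, DF = 0.665632, PV = 0.931885
  t = 6.5000: CF_t = 1.400000, DF = 0.643433, PV = 0.900807
  t = 7.0000: CF_t = 1.400000, DF = 0.621975, PV = 0.870765
  t = 7.5000: CF_t = 1.400000, DF = 0.601233, PV = 0.841726
  t = 8.0000: CF_t = 1.400000, DF = 0.581182, PV = 0.813655
  t = 8.5000: CF_t = 1.400000, DF = 0.561800, PV = 0.786520
  t = 9.0000: CF_t = 1.400000, DF = 0.543064, PV = 0.760290
  t = 9.5000: CF_t = 1.400000, DF = 0.524953, PV = 0.734934
  t = 10.0000: CF_t = 101.400000, DF = 0.507446, PV = 51.455056
Price P = sum_t PV_t = 70.732317
Convexity numerator sum_t t*(t + 1/m) * CF_t / (1+y/m)^(m*t + 2):
  t = 0.5000: term = 0.632276
  t = 1.0000: term = 1.833569
  t = 1.5000: term = 3.544841
  t = 2.0000: term = 5.711038
  t = 2.5000: term = 8.280867
  t = 3.0000: term = 11.206587
  t = 3.5000: term = 14.443805
  t = 4.0000: term = 17.951287
  t = 4.5000: term = 21.690777
  t = 5.0000: term = 25.626824
  t = 5.5000: term = 29.726621
  t = 6.0000: term = 33.959846
  t = 6.5000: term = 38.298521
  t = 7.0000: term = 42.716870
  t = 7.5000: term = 47.191184
  t = 8.0000: term = 51.699702
  t = 8.5000: term = 56.222489
  t = 9.0000: term = 60.741323
  t = 9.5000: term = 65.239593
  t = 10.0000: term = 5048.430293
Convexity = (1/P) * sum = 5585.148314 / 70.732317 = 78.961761

Answer: Convexity = 78.9618


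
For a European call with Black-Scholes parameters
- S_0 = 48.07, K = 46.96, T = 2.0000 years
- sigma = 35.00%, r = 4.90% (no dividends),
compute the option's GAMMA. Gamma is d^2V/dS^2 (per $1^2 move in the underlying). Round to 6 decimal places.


d1 = 0.4926758546; d2 = -0.0022988923
phi(d1) = 0.3533475018; exp(-qT) = 1.0000000000; exp(-rT) = 0.9066489038
Gamma = exp(-qT) * phi(d1) / (S * sigma * sqrt(T)) = 1.0000000000 * 0.3533475018 / (48.0700 * 0.3500 * 1.4142135624) = 0.014851

Answer: Gamma = 0.014851


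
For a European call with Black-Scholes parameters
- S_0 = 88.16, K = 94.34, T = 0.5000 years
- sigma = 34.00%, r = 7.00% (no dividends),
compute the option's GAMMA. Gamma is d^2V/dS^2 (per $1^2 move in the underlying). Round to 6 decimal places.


d1 = -0.0160219268; d2 = -0.2564382324
phi(d1) = 0.3988910790; exp(-qT) = 1.0000000000; exp(-rT) = 0.9656054163
Gamma = exp(-qT) * phi(d1) / (S * sigma * sqrt(T)) = 1.0000000000 * 0.3988910790 / (88.1600 * 0.3400 * 0.7071067812) = 0.018820

Answer: Gamma = 0.018820


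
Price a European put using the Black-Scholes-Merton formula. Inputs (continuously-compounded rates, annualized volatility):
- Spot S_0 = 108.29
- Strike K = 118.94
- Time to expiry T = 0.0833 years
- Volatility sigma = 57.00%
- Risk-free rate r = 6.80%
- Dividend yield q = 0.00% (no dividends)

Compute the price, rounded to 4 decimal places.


Answer: Price = 13.4532

Derivation:
d1 = (ln(S/K) + (r - q + 0.5*sigma^2) * T) / (sigma * sqrt(T)) = -0.45352257
d2 = d1 - sigma * sqrt(T) = -0.61803448
exp(-rT) = 0.99435161; exp(-qT) = 1.00000000
P = K * exp(-rT) * N(-d2) - S_0 * exp(-qT) * N(-d1)
N(-d1) = 0.67491375; N(-d2) = 0.73172370
P = 118.9400 * 0.99435161 * 0.73172370 - 108.2900 * 1.00000000 * 0.67491375 = 13.4532


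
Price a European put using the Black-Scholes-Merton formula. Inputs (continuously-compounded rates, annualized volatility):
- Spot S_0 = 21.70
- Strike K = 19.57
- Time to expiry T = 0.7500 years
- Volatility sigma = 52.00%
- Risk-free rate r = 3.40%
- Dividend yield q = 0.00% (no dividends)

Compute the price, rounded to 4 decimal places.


Answer: Price = 2.4657

Derivation:
d1 = (ln(S/K) + (r - q + 0.5*sigma^2) * T) / (sigma * sqrt(T)) = 0.51120920
d2 = d1 - sigma * sqrt(T) = 0.06087599
exp(-rT) = 0.97482238; exp(-qT) = 1.00000000
P = K * exp(-rT) * N(-d2) - S_0 * exp(-qT) * N(-d1)
N(-d1) = 0.30460229; N(-d2) = 0.47572899
P = 19.5700 * 0.97482238 * 0.47572899 - 21.7000 * 1.00000000 * 0.30460229 = 2.4657


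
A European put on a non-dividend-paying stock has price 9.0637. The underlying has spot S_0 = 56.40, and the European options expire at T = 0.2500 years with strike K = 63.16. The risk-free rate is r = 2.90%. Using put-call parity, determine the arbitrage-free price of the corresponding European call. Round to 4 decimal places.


Put-call parity: C - P = S_0 * exp(-qT) - K * exp(-rT).
S_0 * exp(-qT) = 56.4000 * 1.00000000 = 56.40000000
K * exp(-rT) = 63.1600 * 0.99277622 = 62.70374592
C = P + S*exp(-qT) - K*exp(-rT)
C = 9.0637 + 56.40000000 - 62.70374592 = 2.7600

Answer: Call price = 2.7600


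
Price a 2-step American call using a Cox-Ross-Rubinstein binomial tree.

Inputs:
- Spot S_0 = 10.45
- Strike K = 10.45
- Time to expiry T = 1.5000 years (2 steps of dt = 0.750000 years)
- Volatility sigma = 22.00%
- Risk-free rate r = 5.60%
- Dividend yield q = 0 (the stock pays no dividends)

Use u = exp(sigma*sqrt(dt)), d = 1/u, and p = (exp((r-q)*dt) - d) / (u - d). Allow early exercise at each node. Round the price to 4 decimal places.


Answer: Price = V(0,0) = 1.4196

Derivation:
dt = T/N = 0.750000
u = exp(sigma*sqrt(dt)) = 1.209885; d = 1/u = 0.826525
p = (exp((r-q)*dt) - d) / (u - d) = 0.564403
Discount per step: exp(-r*dt) = 0.958870
Stock lattice S(k, i) with i counting down-moves:
  k=0: S(0,0) = 10.4500
  k=1: S(1,0) = 12.6433; S(1,1) = 8.6372
  k=2: S(2,0) = 15.2969; S(2,1) = 10.4500; S(2,2) = 7.1388
Terminal payoffs V(N, i) = max(S_T - K, 0):
  V(2,0) = 4.846945; V(2,1) = 0.000000; V(2,2) = 0.000000
Backward induction: V(k, i) = exp(-r*dt) * [p * V(k+1, i) + (1-p) * V(k+1, i+1)]; then take max(V_cont, immediate exercise) for American.
  V(1,0) = exp(-r*dt) * [p*4.846945 + (1-p)*0.000000] = 2.623113; exercise = 2.193302; V(1,0) = max -> 2.623113
  V(1,1) = exp(-r*dt) * [p*0.000000 + (1-p)*0.000000] = 0.000000; exercise = 0.000000; V(1,1) = max -> 0.000000
  V(0,0) = exp(-r*dt) * [p*2.623113 + (1-p)*0.000000] = 1.419599; exercise = 0.000000; V(0,0) = max -> 1.419599


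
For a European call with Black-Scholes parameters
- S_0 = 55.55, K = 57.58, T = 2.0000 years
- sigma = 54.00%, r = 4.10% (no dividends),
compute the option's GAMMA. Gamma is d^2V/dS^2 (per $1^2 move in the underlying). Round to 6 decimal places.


d1 = 0.4422144077; d2 = -0.3214609160
phi(d1) = 0.3617813250; exp(-qT) = 1.0000000000; exp(-rT) = 0.9212719587
Gamma = exp(-qT) * phi(d1) / (S * sigma * sqrt(T)) = 1.0000000000 * 0.3617813250 / (55.5500 * 0.5400 * 1.4142135624) = 0.008528

Answer: Gamma = 0.008528


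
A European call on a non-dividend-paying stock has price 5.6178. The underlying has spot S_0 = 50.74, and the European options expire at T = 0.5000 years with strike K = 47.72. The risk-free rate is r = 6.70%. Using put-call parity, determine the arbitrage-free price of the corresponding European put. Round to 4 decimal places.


Answer: Put price = 1.0257

Derivation:
Put-call parity: C - P = S_0 * exp(-qT) - K * exp(-rT).
S_0 * exp(-qT) = 50.7400 * 1.00000000 = 50.74000000
K * exp(-rT) = 47.7200 * 0.96705491 = 46.14786036
P = C - S*exp(-qT) + K*exp(-rT)
P = 5.6178 - 50.74000000 + 46.14786036 = 1.0257


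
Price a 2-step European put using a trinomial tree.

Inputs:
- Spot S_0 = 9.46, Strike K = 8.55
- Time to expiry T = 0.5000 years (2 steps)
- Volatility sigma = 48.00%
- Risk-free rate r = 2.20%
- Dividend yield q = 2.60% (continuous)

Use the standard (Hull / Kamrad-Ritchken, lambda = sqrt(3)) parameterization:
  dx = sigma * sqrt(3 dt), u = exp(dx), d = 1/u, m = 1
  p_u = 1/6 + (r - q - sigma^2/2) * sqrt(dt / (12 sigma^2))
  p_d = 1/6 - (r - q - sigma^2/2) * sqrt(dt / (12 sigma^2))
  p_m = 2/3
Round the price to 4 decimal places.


Answer: Price = V(0,0) = 0.7960

Derivation:
dt = T/N = 0.250000; dx = sigma*sqrt(3*dt) = 0.415692
u = exp(dx) = 1.515419; d = 1/u = 0.659883
p_u = 0.130823, p_m = 0.666667, p_d = 0.202510
Discount per step: exp(-r*dt) = 0.994515
Stock lattice S(k, j) with j the centered position index:
  k=0: S(0,+0) = 9.4600
  k=1: S(1,-1) = 6.2425; S(1,+0) = 9.4600; S(1,+1) = 14.3359
  k=2: S(2,-2) = 4.1193; S(2,-1) = 6.2425; S(2,+0) = 9.4600; S(2,+1) = 14.3359; S(2,+2) = 21.7249
Terminal payoffs V(N, j) = max(K - S_T, 0):
  V(2,-2) = 4.430680; V(2,-1) = 2.307503; V(2,+0) = 0.000000; V(2,+1) = 0.000000; V(2,+2) = 0.000000
Backward induction: V(k, j) = exp(-r*dt) * [p_u * V(k+1, j+1) + p_m * V(k+1, j) + p_d * V(k+1, j-1)]
  V(1,-1) = exp(-r*dt) * [p_u*0.000000 + p_m*2.307503 + p_d*4.430680] = 2.422236
  V(1,+0) = exp(-r*dt) * [p_u*0.000000 + p_m*0.000000 + p_d*2.307503] = 0.464731
  V(1,+1) = exp(-r*dt) * [p_u*0.000000 + p_m*0.000000 + p_d*0.000000] = 0.000000
  V(0,+0) = exp(-r*dt) * [p_u*0.000000 + p_m*0.464731 + p_d*2.422236] = 0.795959


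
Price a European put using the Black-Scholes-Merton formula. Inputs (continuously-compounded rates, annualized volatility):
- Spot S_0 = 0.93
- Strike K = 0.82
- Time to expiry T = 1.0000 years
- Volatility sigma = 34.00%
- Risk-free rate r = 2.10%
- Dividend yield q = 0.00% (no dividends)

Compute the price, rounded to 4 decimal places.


d1 = (ln(S/K) + (r - q + 0.5*sigma^2) * T) / (sigma * sqrt(T)) = 0.60200072
d2 = d1 - sigma * sqrt(T) = 0.26200072
exp(-rT) = 0.97921896; exp(-qT) = 1.00000000
P = K * exp(-rT) * N(-d2) - S_0 * exp(-qT) * N(-d1)
N(-d1) = 0.27358683; N(-d2) = 0.39666044
P = 0.8200 * 0.97921896 * 0.39666044 - 0.9300 * 1.00000000 * 0.27358683 = 0.0641

Answer: Price = 0.0641


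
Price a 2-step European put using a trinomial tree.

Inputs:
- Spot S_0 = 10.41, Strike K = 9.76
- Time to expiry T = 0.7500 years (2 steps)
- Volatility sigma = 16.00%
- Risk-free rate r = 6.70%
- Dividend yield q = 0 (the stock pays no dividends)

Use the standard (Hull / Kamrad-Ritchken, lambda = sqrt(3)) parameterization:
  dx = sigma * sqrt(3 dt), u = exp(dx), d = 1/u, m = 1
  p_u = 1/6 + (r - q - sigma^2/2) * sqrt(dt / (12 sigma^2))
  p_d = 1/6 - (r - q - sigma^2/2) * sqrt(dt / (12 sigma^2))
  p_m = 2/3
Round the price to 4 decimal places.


Answer: Price = V(0,0) = 0.1574

Derivation:
dt = T/N = 0.375000; dx = sigma*sqrt(3*dt) = 0.169706
u = exp(dx) = 1.184956; d = 1/u = 0.843913
p_u = 0.226550, p_m = 0.666667, p_d = 0.106784
Discount per step: exp(-r*dt) = 0.975188
Stock lattice S(k, j) with j the centered position index:
  k=0: S(0,+0) = 10.4100
  k=1: S(1,-1) = 8.7851; S(1,+0) = 10.4100; S(1,+1) = 12.3354
  k=2: S(2,-2) = 7.4139; S(2,-1) = 8.7851; S(2,+0) = 10.4100; S(2,+1) = 12.3354; S(2,+2) = 14.6169
Terminal payoffs V(N, j) = max(K - S_T, 0):
  V(2,-2) = 2.346107; V(2,-1) = 0.974864; V(2,+0) = 0.000000; V(2,+1) = 0.000000; V(2,+2) = 0.000000
Backward induction: V(k, j) = exp(-r*dt) * [p_u * V(k+1, j+1) + p_m * V(k+1, j) + p_d * V(k+1, j-1)]
  V(1,-1) = exp(-r*dt) * [p_u*0.000000 + p_m*0.974864 + p_d*2.346107] = 0.878093
  V(1,+0) = exp(-r*dt) * [p_u*0.000000 + p_m*0.000000 + p_d*0.974864] = 0.101516
  V(1,+1) = exp(-r*dt) * [p_u*0.000000 + p_m*0.000000 + p_d*0.000000] = 0.000000
  V(0,+0) = exp(-r*dt) * [p_u*0.000000 + p_m*0.101516 + p_d*0.878093] = 0.157438


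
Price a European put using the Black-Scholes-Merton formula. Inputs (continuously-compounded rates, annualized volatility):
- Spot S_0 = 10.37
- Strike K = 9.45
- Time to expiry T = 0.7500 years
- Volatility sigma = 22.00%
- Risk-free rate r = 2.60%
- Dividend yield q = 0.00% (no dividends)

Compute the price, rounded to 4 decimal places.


Answer: Price = 0.3194

Derivation:
d1 = (ln(S/K) + (r - q + 0.5*sigma^2) * T) / (sigma * sqrt(T)) = 0.68522177
d2 = d1 - sigma * sqrt(T) = 0.49469618
exp(-rT) = 0.98068890; exp(-qT) = 1.00000000
P = K * exp(-rT) * N(-d2) - S_0 * exp(-qT) * N(-d1)
N(-d1) = 0.24660199; N(-d2) = 0.31040730
P = 9.4500 * 0.98068890 * 0.31040730 - 10.3700 * 1.00000000 * 0.24660199 = 0.3194
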